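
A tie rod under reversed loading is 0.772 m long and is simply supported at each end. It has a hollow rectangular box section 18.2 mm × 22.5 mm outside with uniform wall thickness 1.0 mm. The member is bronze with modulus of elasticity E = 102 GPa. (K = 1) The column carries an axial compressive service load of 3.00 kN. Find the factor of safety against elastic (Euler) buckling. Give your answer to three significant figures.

Inner dimensions: h_i = 22.5 − 2×1.0 = 20.50 mm, b_i = 18.2 − 2×1.0 = 16.20 mm
Weak-axis I_min = (h_o·b_o³ − h_i·b_i³)/12 with b_o = 18.2, b_i = 16.20 mm (shorter outer/inner sides).
I_min = (22.5×18.2³ − 20.50×16.20³)/12 = 4.041×10^3 mm⁴
I = 4.041×10^3 mm⁴ = 4.041×10^-9 m⁴
Effective length L_e = K·L = 1 × 0.772 = 0.7720 m
P_cr = π²EI / L_e² = π² × 102×10⁹ × 4.041×10^-9 / 0.7720² = 6.825×10^3 N
Factor of safety n = P_cr / P = 6.8250 / 3.00 = 2.28

n ≈ 2.28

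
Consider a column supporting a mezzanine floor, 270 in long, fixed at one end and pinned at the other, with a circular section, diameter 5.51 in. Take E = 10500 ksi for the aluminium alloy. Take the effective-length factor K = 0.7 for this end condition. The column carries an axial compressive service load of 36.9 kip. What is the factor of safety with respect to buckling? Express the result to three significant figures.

I = πd⁴/64 = π×5.51⁴/64 = 45.25 in⁴
Effective length L_e = K·L = 0.7 × 270 = 189.0 in
P_cr = π²EI / L_e² = π² × 10500×10³ × 45.25 / 189.0² = 1.313×10^5 lb
Factor of safety n = P_cr / P = 131.26 / 36.9 = 3.56

n ≈ 3.56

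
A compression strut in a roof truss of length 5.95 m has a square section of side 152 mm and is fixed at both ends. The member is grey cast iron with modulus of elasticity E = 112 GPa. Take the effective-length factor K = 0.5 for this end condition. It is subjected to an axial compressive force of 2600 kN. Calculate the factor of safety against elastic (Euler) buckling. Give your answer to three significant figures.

n ≈ 2.14

I = a⁴/12 = 152⁴/12 = 4.448×10^7 mm⁴
I = 4.448×10^7 mm⁴ = 4.448×10^-5 m⁴
Effective length L_e = K·L = 0.5 × 5.95 = 2.975 m
P_cr = π²EI / L_e² = π² × 112×10⁹ × 4.448×10^-5 / 2.975² = 5.556×10^6 N
Factor of safety n = P_cr / P = 5555.7 / 2600 = 2.14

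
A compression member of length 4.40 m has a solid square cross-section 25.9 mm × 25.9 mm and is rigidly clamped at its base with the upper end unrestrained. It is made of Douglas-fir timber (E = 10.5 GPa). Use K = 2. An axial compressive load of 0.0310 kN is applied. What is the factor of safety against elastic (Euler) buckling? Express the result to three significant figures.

I = a⁴/12 = 25.9⁴/12 = 3.750×10^4 mm⁴
I = 3.750×10^4 mm⁴ = 3.750×10^-8 m⁴
Effective length L_e = K·L = 2 × 4.40 = 8.800 m
P_cr = π²EI / L_e² = π² × 10.5×10⁹ × 3.750×10^-8 / 8.800² = 50.18 N
Factor of safety n = P_cr / P = 0.050181 / 0.0310 = 1.62

n ≈ 1.62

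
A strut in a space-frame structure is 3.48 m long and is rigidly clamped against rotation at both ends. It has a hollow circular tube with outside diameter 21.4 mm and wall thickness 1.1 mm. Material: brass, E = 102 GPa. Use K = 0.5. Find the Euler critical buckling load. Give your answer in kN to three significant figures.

Inner diameter d_i = 21.4 − 2×1.1 = 19.20 mm
I = π(d_o⁴ − d_i⁴)/64 = π(21.4⁴ − 19.20⁴)/64 = 3.624×10^3 mm⁴
I = 3.624×10^3 mm⁴ = 3.624×10^-9 m⁴
Effective length L_e = K·L = 0.5 × 3.48 = 1.740 m
P_cr = π²EI / L_e² = π² × 102×10⁹ × 3.624×10^-9 / 1.740² = 1.205×10^3 N

P_cr ≈ 1.21 kN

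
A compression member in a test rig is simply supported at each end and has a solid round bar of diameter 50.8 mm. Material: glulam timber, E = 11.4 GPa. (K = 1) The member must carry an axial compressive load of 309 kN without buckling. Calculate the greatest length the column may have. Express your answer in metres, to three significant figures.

L_max ≈ 0.345 m

I = πd⁴/64 = π×50.8⁴/64 = 3.269×10^5 mm⁴
I = 3.269×10^-7 m⁴
At the buckling limit P_cr = P = 3.090×10^5 N
From P_cr = π²EI/(K·L)²:  L = (1/K)·√(π²EI/P_cr) = (1/1)·√(π²×1.14×10^10×3.269×10^-7/3.090×10^5)
L = 0.345 m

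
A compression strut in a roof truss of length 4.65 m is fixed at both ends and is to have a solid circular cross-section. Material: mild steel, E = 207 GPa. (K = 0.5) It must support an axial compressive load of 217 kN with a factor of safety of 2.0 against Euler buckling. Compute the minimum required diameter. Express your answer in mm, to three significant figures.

Required P_cr = n·P = 2.0 × 217 = 434.0 kN
L_e = K·L = 0.5 × 4.65 = 2.325 m
Required I = P_cr·L_e²/(π²E) = 4.340×10^5 × 2.325² / (π² × 2.07×10^11) = 1.148×10^-6 m⁴
I_req = 1.148×10^6 mm⁴
Solid circle: I = πd⁴/64  ⇒  d = (64I/π)^(1/4) = (64×1.148×10^6/π)^(1/4) = 69.5 mm

d ≈ 69.5 mm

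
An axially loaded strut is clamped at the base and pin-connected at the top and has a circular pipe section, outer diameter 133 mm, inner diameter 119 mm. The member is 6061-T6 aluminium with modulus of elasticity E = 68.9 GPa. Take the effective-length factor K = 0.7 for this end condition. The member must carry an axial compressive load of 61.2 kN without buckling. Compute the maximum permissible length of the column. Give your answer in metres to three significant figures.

L_max ≈ 11.2 m

d_o = 133 mm, d_i = 119 mm
I = π(d_o⁴ − d_i⁴)/64 = π(133⁴ − 119.0⁴)/64 = 5.516×10^6 mm⁴
I = 5.516×10^-6 m⁴
At the buckling limit P_cr = P = 6.120×10^4 N
From P_cr = π²EI/(K·L)²:  L = (1/K)·√(π²EI/P_cr) = (1/0.7)·√(π²×6.89×10^10×5.516×10^-6/6.120×10^4)
L = 11.2 m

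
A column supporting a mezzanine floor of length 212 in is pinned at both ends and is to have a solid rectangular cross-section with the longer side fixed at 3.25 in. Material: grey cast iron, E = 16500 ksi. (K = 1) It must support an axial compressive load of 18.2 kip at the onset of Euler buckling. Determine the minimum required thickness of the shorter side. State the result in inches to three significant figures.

L_e = K·L = 1 × 212 = 212.0 in
Required I = P_cr·L_e²/(π²E) = 1.820×10^4 × 212.0² / (π² × 1.65×10^7) = 5.023 in⁴
Rectangle, weak axis: I_min = h·b³/12 with h = 3.25 in fixed  ⇒  b = (12I/h)^(1/3) = 2.65 in

b ≈ 2.65 in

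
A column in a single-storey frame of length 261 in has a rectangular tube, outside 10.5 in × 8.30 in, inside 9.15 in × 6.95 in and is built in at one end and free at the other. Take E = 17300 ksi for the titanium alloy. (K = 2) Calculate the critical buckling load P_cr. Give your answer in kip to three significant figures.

P_cr ≈ 153 kip

Weak-axis I_min = (h_o·b_o³ − h_i·b_i³)/12 with b_o = 8.30, b_i = 6.950 in (shorter outer/inner sides).
I_min = (10.5×8.30³ − 9.150×6.950³)/12 = 244.3 in⁴
Effective length L_e = K·L = 2 × 261 = 522.0 in
P_cr = π²EI / L_e² = π² × 17300×10³ × 244.3 / 522.0² = 1.531×10^5 lb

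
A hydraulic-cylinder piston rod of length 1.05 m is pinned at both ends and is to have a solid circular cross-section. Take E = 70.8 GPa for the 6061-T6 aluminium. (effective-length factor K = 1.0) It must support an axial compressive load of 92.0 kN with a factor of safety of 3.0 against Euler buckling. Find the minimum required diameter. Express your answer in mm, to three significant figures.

d ≈ 54.6 mm

Required P_cr = n·P = 3.0 × 92.0 = 276.0 kN
L_e = K·L = 1 × 1.05 = 1.050 m
Required I = P_cr·L_e²/(π²E) = 2.760×10^5 × 1.050² / (π² × 7.08×10^10) = 4.355×10^-7 m⁴
I_req = 4.355×10^5 mm⁴
Solid circle: I = πd⁴/64  ⇒  d = (64I/π)^(1/4) = (64×4.355×10^5/π)^(1/4) = 54.6 mm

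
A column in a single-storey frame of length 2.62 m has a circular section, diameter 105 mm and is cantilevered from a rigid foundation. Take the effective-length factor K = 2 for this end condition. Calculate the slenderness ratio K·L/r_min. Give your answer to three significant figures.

λ ≈ 200

For a solid circle r = d/4 = 105/4 = 26.25 mm
L_e = K·L = 2 × 2.62 m = 5.240 m = 5240.0 mm
λ = L_e / r_min = 5240.0 / 26.25 = 200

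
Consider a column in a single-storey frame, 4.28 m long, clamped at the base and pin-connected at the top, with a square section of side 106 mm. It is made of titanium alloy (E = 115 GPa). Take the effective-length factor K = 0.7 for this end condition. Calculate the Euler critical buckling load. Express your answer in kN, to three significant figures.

I = a⁴/12 = 106⁴/12 = 1.052×10^7 mm⁴
I = 1.052×10^7 mm⁴ = 1.052×10^-5 m⁴
Effective length L_e = K·L = 0.7 × 4.28 = 2.996 m
P_cr = π²EI / L_e² = π² × 115×10⁹ × 1.052×10^-5 / 2.996² = 1.330×10^6 N

P_cr ≈ 1330 kN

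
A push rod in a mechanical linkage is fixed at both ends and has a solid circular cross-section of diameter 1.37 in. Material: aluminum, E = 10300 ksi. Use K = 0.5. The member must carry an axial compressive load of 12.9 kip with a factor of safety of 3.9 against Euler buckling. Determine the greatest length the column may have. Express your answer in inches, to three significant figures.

L_max ≈ 37.4 in

I = πd⁴/64 = π×1.37⁴/64 = 0.1729 in⁴
Required critical load P_cr = n·P = 3.9 × 12.9 = 50.31 kip = 5.031×10^4 lb
From P_cr = π²EI/(K·L)²:  L = (1/K)·√(π²EI/P_cr) = (1/0.5)·√(π²×1.03×10^7×0.1729/5.031×10^4)
L = 37.4 in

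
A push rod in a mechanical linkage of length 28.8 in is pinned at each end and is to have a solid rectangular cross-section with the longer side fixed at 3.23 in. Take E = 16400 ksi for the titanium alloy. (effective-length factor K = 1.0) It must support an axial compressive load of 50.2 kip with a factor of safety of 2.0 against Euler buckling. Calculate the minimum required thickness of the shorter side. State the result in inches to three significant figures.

b ≈ 1.24 in

Required P_cr = n·P = 2.0 × 50.2 = 100.4 kip
L_e = K·L = 1 × 28.8 = 28.80 in
Required I = P_cr·L_e²/(π²E) = 1.004×10^5 × 28.80² / (π² × 1.64×10^7) = 0.5145 in⁴
Rectangle, weak axis: I_min = h·b³/12 with h = 3.23 in fixed  ⇒  b = (12I/h)^(1/3) = 1.24 in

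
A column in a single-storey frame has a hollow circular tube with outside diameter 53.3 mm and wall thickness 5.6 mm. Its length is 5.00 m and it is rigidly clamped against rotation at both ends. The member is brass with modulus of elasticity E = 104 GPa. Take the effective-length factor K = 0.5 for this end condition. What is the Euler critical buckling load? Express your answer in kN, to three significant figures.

P_cr ≈ 39.7 kN

Inner diameter d_i = 53.3 − 2×5.6 = 42.10 mm
I = π(d_o⁴ − d_i⁴)/64 = π(53.3⁴ − 42.10⁴)/64 = 2.420×10^5 mm⁴
I = 2.420×10^5 mm⁴ = 2.420×10^-7 m⁴
Effective length L_e = K·L = 0.5 × 5.00 = 2.500 m
P_cr = π²EI / L_e² = π² × 104×10⁹ × 2.420×10^-7 / 2.500² = 3.974×10^4 N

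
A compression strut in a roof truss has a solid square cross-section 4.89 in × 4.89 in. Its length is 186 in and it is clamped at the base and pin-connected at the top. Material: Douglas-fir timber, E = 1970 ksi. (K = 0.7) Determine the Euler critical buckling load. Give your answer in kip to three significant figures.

P_cr ≈ 54.7 kip

I = a⁴/12 = 4.89⁴/12 = 47.65 in⁴
Effective length L_e = K·L = 0.7 × 186 = 130.2 in
P_cr = π²EI / L_e² = π² × 1970×10³ × 47.65 / 130.2² = 5.465×10^4 lb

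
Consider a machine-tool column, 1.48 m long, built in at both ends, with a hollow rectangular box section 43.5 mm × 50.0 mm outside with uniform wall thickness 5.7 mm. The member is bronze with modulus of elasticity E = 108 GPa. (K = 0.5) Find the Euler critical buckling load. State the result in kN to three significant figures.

P_cr ≈ 460 kN

Inner dimensions: h_i = 50.0 − 2×5.7 = 38.60 mm, b_i = 43.5 − 2×5.7 = 32.10 mm
Weak-axis I_min = (h_o·b_o³ − h_i·b_i³)/12 with b_o = 43.5, b_i = 32.10 mm (shorter outer/inner sides).
I_min = (50.0×43.5³ − 38.60×32.10³)/12 = 2.366×10^5 mm⁴
I = 2.366×10^5 mm⁴ = 2.366×10^-7 m⁴
Effective length L_e = K·L = 0.5 × 1.48 = 0.7400 m
P_cr = π²EI / L_e² = π² × 108×10⁹ × 2.366×10^-7 / 0.7400² = 4.605×10^5 N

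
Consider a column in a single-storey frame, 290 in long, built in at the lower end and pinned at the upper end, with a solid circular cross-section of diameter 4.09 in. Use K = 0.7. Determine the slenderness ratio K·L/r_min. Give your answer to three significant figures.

I = πd⁴/64 = π×4.09⁴/64 = 13.74 in⁴
A = 13.14 in²;  r_min = √(I/A) = √(13.74/13.14) = 1.022 in
L_e = K·L = 0.7 × 290 = 203.0 in
λ = L_e / r_min = 203.00 / 1.022 = 199

λ ≈ 199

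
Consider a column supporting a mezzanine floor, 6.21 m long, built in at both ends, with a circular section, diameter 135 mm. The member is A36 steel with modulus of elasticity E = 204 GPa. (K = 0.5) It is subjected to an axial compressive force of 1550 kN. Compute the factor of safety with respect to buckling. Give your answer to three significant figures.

I = πd⁴/64 = π×135⁴/64 = 1.630×10^7 mm⁴
I = 1.630×10^7 mm⁴ = 1.630×10^-5 m⁴
Effective length L_e = K·L = 0.5 × 6.21 = 3.105 m
P_cr = π²EI / L_e² = π² × 204×10⁹ × 1.630×10^-5 / 3.105² = 3.405×10^6 N
Factor of safety n = P_cr / P = 3405.0 / 1550 = 2.20

n ≈ 2.20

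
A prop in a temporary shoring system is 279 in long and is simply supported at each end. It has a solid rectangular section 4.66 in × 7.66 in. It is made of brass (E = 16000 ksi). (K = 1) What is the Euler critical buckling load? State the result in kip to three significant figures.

Buckling occurs about the weak axis: I_min = h·b³/12 with b = 4.66 in (the shorter side).
I_min = 7.66×4.66³/12 = 64.60 in⁴
Effective length L_e = K·L = 1 × 279 = 279.0 in
P_cr = π²EI / L_e² = π² × 16000×10³ × 64.60 / 279.0² = 1.310×10^5 lb

P_cr ≈ 131 kip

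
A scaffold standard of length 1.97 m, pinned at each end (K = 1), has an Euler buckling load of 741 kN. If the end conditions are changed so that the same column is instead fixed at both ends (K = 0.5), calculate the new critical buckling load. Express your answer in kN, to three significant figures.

P_cr ∝ 1/K², so P_cr,new = P_cr,old × (K_old/K_new)² = 741 × (1/0.5)²
= 741 × 4.000 = 2960 kN

P_cr ≈ 2960 kN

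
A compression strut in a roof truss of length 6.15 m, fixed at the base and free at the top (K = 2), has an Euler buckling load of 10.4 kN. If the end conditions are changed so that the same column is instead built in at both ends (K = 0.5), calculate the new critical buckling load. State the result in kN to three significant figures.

P_cr ≈ 166 kN

P_cr ∝ 1/K², so P_cr,new = P_cr,old × (K_old/K_new)² = 10.4 × (2/0.5)²
= 10.4 × 16.00 = 166 kN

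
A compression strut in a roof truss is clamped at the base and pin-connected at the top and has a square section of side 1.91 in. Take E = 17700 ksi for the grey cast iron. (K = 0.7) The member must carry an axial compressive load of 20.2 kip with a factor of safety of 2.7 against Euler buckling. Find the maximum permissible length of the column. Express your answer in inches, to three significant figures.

L_max ≈ 85.1 in

I = a⁴/12 = 1.91⁴/12 = 1.109 in⁴
Required critical load P_cr = n·P = 2.7 × 20.2 = 54.54 kip = 5.454×10^4 lb
From P_cr = π²EI/(K·L)²:  L = (1/K)·√(π²EI/P_cr) = (1/0.7)·√(π²×1.77×10^7×1.109/5.454×10^4)
L = 85.1 in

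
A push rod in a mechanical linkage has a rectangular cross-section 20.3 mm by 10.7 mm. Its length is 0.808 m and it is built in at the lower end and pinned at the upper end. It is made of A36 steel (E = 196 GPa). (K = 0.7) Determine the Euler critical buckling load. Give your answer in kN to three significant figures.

P_cr ≈ 12.5 kN

Buckling occurs about the weak axis: I_min = h·b³/12 with b = 10.7 mm (the shorter side).
I_min = 20.3×10.7³/12 = 2.072×10^3 mm⁴
I = 2.072×10^3 mm⁴ = 2.072×10^-9 m⁴
Effective length L_e = K·L = 0.7 × 0.808 = 0.5656 m
P_cr = π²EI / L_e² = π² × 196×10⁹ × 2.072×10^-9 / 0.5656² = 1.253×10^4 N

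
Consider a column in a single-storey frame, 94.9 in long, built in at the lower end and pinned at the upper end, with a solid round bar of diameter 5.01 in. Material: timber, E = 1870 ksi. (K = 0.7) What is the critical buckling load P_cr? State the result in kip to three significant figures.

P_cr ≈ 129 kip

I = πd⁴/64 = π×5.01⁴/64 = 30.93 in⁴
Effective length L_e = K·L = 0.7 × 94.9 = 66.43 in
P_cr = π²EI / L_e² = π² × 1870×10³ × 30.93 / 66.43² = 1.293×10^5 lb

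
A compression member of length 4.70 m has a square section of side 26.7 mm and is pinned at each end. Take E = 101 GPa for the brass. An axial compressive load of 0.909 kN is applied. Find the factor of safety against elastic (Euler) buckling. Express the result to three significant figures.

n ≈ 2.10

I = a⁴/12 = 26.7⁴/12 = 4.235×10^4 mm⁴
I = 4.235×10^4 mm⁴ = 4.235×10^-8 m⁴
Effective length L_e = K·L = 1 × 4.70 = 4.700 m
P_cr = π²EI / L_e² = π² × 101×10⁹ × 4.235×10^-8 / 4.700² = 1.911×10^3 N
Factor of safety n = P_cr / P = 1.9111 / 0.909 = 2.10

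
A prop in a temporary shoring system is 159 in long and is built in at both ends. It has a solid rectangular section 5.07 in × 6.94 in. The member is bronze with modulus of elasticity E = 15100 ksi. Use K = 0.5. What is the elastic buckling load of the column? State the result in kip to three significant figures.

P_cr ≈ 1780 kip

Buckling occurs about the weak axis: I_min = h·b³/12 with b = 5.07 in (the shorter side).
I_min = 6.94×5.07³/12 = 75.37 in⁴
Effective length L_e = K·L = 0.5 × 159 = 79.50 in
P_cr = π²EI / L_e² = π² × 15100×10³ × 75.37 / 79.50² = 1.777×10^6 lb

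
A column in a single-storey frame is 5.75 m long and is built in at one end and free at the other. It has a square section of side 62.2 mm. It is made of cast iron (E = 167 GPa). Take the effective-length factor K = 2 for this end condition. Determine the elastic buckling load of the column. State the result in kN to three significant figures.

I = a⁴/12 = 62.2⁴/12 = 1.247×10^6 mm⁴
I = 1.247×10^6 mm⁴ = 1.247×10^-6 m⁴
Effective length L_e = K·L = 2 × 5.75 = 11.50 m
P_cr = π²EI / L_e² = π² × 167×10⁹ × 1.247×10^-6 / 11.50² = 1.555×10^4 N

P_cr ≈ 15.5 kN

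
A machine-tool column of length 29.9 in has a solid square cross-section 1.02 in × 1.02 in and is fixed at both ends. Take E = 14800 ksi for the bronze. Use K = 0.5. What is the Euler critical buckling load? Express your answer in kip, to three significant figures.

P_cr ≈ 59.0 kip

I = a⁴/12 = 1.02⁴/12 = 9.020×10^-2 in⁴
Effective length L_e = K·L = 0.5 × 29.9 = 14.95 in
P_cr = π²EI / L_e² = π² × 14800×10³ × 9.020×10^-2 / 14.95² = 5.895×10^4 lb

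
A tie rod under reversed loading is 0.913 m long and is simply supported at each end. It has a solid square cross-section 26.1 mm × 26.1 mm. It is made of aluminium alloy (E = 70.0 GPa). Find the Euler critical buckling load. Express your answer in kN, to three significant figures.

I = a⁴/12 = 26.1⁴/12 = 3.867×10^4 mm⁴
I = 3.867×10^4 mm⁴ = 3.867×10^-8 m⁴
Effective length L_e = K·L = 1 × 0.913 = 0.9130 m
P_cr = π²EI / L_e² = π² × 70.0×10⁹ × 3.867×10^-8 / 0.9130² = 3.205×10^4 N

P_cr ≈ 32.1 kN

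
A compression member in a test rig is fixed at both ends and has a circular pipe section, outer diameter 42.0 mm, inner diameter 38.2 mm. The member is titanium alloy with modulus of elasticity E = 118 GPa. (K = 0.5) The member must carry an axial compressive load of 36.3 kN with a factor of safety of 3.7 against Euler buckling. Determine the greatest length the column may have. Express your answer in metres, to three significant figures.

L_max ≈ 1.29 m

d_o = 42.0 mm, d_i = 38.2 mm
I = π(d_o⁴ − d_i⁴)/64 = π(42.0⁴ − 38.20⁴)/64 = 4.822×10^4 mm⁴
I = 4.822×10^-8 m⁴
Required critical load P_cr = n·P = 3.7 × 36.3 = 134.3 kN = 1.343×10^5 N
From P_cr = π²EI/(K·L)²:  L = (1/K)·√(π²EI/P_cr) = (1/0.5)·√(π²×1.18×10^11×4.822×10^-8/1.343×10^5)
L = 1.29 m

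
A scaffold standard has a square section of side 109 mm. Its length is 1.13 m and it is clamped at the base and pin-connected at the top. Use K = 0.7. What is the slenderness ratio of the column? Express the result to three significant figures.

I = a⁴/12 = 109⁴/12 = 1.176×10^7 mm⁴
A = 1.188×10^4 mm²;  r_min = √(I/A) = √(1.176×10^7/1.188×10^4) = 31.47 mm
L_e = K·L = 0.7 × 1.13 m = 0.7910 m = 791.00 mm
λ = L_e / r_min = 791.00 / 31.47 = 25.1

λ ≈ 25.1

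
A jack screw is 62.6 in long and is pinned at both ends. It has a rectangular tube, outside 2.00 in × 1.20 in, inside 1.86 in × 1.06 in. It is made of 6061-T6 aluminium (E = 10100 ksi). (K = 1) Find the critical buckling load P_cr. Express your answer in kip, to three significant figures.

Weak-axis I_min = (h_o·b_o³ − h_i·b_i³)/12 with b_o = 1.20, b_i = 1.060 in (shorter outer/inner sides).
I_min = (2.00×1.20³ − 1.860×1.060³)/12 = 0.1034 in⁴
Effective length L_e = K·L = 1 × 62.6 = 62.60 in
P_cr = π²EI / L_e² = π² × 10100×10³ × 0.1034 / 62.60² = 2.630×10^3 lb

P_cr ≈ 2.63 kip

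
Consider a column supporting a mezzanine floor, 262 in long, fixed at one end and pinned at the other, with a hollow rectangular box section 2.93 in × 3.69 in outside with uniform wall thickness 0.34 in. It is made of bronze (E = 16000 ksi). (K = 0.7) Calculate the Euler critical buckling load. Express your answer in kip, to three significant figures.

Inner dimensions: h_i = 3.69 − 2×0.34 = 3.010 in, b_i = 2.93 − 2×0.34 = 2.250 in
Weak-axis I_min = (h_o·b_o³ − h_i·b_i³)/12 with b_o = 2.93, b_i = 2.250 in (shorter outer/inner sides).
I_min = (3.69×2.93³ − 3.010×2.250³)/12 = 4.878 in⁴
Effective length L_e = K·L = 0.7 × 262 = 183.4 in
P_cr = π²EI / L_e² = π² × 16000×10³ × 4.878 / 183.4² = 2.290×10^4 lb

P_cr ≈ 22.9 kip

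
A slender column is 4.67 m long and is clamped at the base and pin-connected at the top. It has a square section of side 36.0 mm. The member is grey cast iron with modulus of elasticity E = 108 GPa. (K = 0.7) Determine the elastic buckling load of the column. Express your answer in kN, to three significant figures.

P_cr ≈ 14.0 kN

I = a⁴/12 = 36.0⁴/12 = 1.400×10^5 mm⁴
I = 1.400×10^5 mm⁴ = 1.400×10^-7 m⁴
Effective length L_e = K·L = 0.7 × 4.67 = 3.269 m
P_cr = π²EI / L_e² = π² × 108×10⁹ × 1.400×10^-7 / 3.269² = 1.396×10^4 N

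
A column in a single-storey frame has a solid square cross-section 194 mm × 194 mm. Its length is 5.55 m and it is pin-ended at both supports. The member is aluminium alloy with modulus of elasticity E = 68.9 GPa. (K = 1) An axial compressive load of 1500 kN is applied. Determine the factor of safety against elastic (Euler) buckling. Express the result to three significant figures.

n ≈ 1.74

I = a⁴/12 = 194⁴/12 = 1.180×10^8 mm⁴
I = 1.180×10^8 mm⁴ = 1.180×10^-4 m⁴
Effective length L_e = K·L = 1 × 5.55 = 5.550 m
P_cr = π²EI / L_e² = π² × 68.9×10⁹ × 1.180×10^-4 / 5.550² = 2.606×10^6 N
Factor of safety n = P_cr / P = 2605.9 / 1500 = 1.74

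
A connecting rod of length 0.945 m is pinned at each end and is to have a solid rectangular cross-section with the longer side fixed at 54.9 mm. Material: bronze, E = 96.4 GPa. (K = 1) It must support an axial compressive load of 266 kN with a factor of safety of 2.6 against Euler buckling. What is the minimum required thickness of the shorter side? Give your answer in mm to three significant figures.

b ≈ 52.2 mm

Required P_cr = n·P = 2.6 × 266 = 691.6 kN
L_e = K·L = 1 × 0.945 = 0.9450 m
Required I = P_cr·L_e²/(π²E) = 6.916×10^5 × 0.9450² / (π² × 9.64×10^10) = 6.491×10^-7 m⁴
I_req = 6.491×10^5 mm⁴
Rectangle, weak axis: I_min = h·b³/12 with h = 54.9 mm fixed  ⇒  b = (12I/h)^(1/3) = 52.2 mm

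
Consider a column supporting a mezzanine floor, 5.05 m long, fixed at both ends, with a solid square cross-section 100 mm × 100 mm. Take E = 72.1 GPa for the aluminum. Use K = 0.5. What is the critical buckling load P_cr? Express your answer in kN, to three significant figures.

I = a⁴/12 = 100⁴/12 = 8.333×10^6 mm⁴
I = 8.333×10^6 mm⁴ = 8.333×10^-6 m⁴
Effective length L_e = K·L = 0.5 × 5.05 = 2.525 m
P_cr = π²EI / L_e² = π² × 72.1×10⁹ × 8.333×10^-6 / 2.525² = 9.301×10^5 N

P_cr ≈ 930 kN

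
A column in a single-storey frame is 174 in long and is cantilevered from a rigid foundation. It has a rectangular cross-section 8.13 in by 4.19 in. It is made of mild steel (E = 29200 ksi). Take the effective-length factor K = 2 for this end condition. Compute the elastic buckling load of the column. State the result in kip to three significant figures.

P_cr ≈ 119 kip

Buckling occurs about the weak axis: I_min = h·b³/12 with b = 4.19 in (the shorter side).
I_min = 8.13×4.19³/12 = 49.84 in⁴
Effective length L_e = K·L = 2 × 174 = 348.0 in
P_cr = π²EI / L_e² = π² × 29200×10³ × 49.84 / 348.0² = 1.186×10^5 lb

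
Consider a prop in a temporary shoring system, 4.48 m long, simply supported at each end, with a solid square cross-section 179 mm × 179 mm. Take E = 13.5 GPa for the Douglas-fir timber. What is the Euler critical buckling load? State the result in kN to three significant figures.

P_cr ≈ 568 kN

I = a⁴/12 = 179⁴/12 = 8.555×10^7 mm⁴
I = 8.555×10^7 mm⁴ = 8.555×10^-5 m⁴
Effective length L_e = K·L = 1 × 4.48 = 4.480 m
P_cr = π²EI / L_e² = π² × 13.5×10⁹ × 8.555×10^-5 / 4.480² = 5.679×10^5 N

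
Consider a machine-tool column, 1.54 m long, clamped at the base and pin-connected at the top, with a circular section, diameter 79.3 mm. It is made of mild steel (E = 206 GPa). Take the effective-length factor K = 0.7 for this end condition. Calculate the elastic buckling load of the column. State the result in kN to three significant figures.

P_cr ≈ 3400 kN

I = πd⁴/64 = π×79.3⁴/64 = 1.941×10^6 mm⁴
I = 1.941×10^6 mm⁴ = 1.941×10^-6 m⁴
Effective length L_e = K·L = 0.7 × 1.54 = 1.078 m
P_cr = π²EI / L_e² = π² × 206×10⁹ × 1.941×10^-6 / 1.078² = 3.396×10^6 N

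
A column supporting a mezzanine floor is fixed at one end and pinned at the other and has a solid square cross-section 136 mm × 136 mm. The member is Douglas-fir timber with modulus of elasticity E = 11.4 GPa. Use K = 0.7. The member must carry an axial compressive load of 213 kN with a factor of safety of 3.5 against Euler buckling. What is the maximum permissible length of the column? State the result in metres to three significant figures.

L_max ≈ 2.96 m

I = a⁴/12 = 136⁴/12 = 2.851×10^7 mm⁴
I = 2.851×10^-5 m⁴
Required critical load P_cr = n·P = 3.5 × 213 = 745.5 kN = 7.455×10^5 N
From P_cr = π²EI/(K·L)²:  L = (1/K)·√(π²EI/P_cr) = (1/0.7)·√(π²×1.14×10^10×2.851×10^-5/7.455×10^5)
L = 2.96 m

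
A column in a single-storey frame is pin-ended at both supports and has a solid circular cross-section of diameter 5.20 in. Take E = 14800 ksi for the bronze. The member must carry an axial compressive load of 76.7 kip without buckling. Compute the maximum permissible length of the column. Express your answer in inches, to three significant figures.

L_max ≈ 261 in

I = πd⁴/64 = π×5.20⁴/64 = 35.89 in⁴
At the buckling limit P_cr = P = 7.670×10^4 lb
From P_cr = π²EI/(K·L)²:  L = (1/K)·√(π²EI/P_cr) = (1/1)·√(π²×1.48×10^7×35.89/7.670×10^4)
L = 261 in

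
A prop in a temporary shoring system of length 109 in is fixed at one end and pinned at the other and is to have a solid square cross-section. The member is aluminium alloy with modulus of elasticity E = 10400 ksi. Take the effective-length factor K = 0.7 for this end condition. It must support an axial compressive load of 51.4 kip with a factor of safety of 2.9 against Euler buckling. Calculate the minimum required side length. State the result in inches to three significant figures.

a ≈ 3.17 in

Required P_cr = n·P = 2.9 × 51.4 = 149.1 kip
L_e = K·L = 0.7 × 109 = 76.30 in
Required I = P_cr·L_e²/(π²E) = 1.491×10^5 × 76.30² / (π² × 1.04×10^7) = 8.454 in⁴
Solid square: I = a⁴/12  ⇒  a = (12I)^(1/4) = (12×8.454)^(1/4) = 3.17 in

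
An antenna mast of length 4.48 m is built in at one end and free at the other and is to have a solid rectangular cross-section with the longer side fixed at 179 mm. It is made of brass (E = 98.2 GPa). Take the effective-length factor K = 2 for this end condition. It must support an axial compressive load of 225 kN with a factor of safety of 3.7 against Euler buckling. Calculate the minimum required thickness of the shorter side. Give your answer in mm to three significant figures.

Required P_cr = n·P = 3.7 × 225 = 832.5 kN
L_e = K·L = 2 × 4.48 = 8.960 m
Required I = P_cr·L_e²/(π²E) = 8.325×10^5 × 8.960² / (π² × 9.82×10^10) = 6.896×10^-5 m⁴
I_req = 6.896×10^7 mm⁴
Rectangle, weak axis: I_min = h·b³/12 with h = 179 mm fixed  ⇒  b = (12I/h)^(1/3) = 167 mm

b ≈ 167 mm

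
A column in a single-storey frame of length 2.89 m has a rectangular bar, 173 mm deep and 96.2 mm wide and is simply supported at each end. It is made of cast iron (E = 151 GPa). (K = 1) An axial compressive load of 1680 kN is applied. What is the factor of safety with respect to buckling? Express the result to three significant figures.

Buckling occurs about the weak axis: I_min = h·b³/12 with b = 96.2 mm (the shorter side).
I_min = 173×96.2³/12 = 1.283×10^7 mm⁴
I = 1.283×10^7 mm⁴ = 1.283×10^-5 m⁴
Effective length L_e = K·L = 1 × 2.89 = 2.890 m
P_cr = π²EI / L_e² = π² × 151×10⁹ × 1.283×10^-5 / 2.890² = 2.290×10^6 N
Factor of safety n = P_cr / P = 2290.2 / 1680 = 1.36

n ≈ 1.36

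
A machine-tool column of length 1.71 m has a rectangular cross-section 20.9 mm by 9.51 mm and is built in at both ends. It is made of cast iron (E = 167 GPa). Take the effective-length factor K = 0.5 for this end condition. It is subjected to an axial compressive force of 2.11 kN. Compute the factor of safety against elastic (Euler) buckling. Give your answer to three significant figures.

n ≈ 1.60

Buckling occurs about the weak axis: I_min = h·b³/12 with b = 9.51 mm (the shorter side).
I_min = 20.9×9.51³/12 = 1.498×10^3 mm⁴
I = 1.498×10^3 mm⁴ = 1.498×10^-9 m⁴
Effective length L_e = K·L = 0.5 × 1.71 = 0.8550 m
P_cr = π²EI / L_e² = π² × 167×10⁹ × 1.498×10^-9 / 0.8550² = 3.377×10^3 N
Factor of safety n = P_cr / P = 3.3775 / 2.11 = 1.60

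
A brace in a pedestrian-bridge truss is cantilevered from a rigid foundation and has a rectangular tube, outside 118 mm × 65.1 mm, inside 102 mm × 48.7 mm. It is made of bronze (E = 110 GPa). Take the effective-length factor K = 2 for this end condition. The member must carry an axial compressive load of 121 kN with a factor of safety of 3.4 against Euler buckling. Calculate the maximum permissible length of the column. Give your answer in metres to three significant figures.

L_max ≈ 1.07 m

Weak-axis I_min = (h_o·b_o³ − h_i·b_i³)/12 with b_o = 65.1, b_i = 48.70 mm (shorter outer/inner sides).
I_min = (118×65.1³ − 102.0×48.70³)/12 = 1.731×10^6 mm⁴
I = 1.731×10^-6 m⁴
Required critical load P_cr = n·P = 3.4 × 121 = 411.4 kN = 4.114×10^5 N
From P_cr = π²EI/(K·L)²:  L = (1/K)·√(π²EI/P_cr) = (1/2)·√(π²×1.10×10^11×1.731×10^-6/4.114×10^5)
L = 1.07 m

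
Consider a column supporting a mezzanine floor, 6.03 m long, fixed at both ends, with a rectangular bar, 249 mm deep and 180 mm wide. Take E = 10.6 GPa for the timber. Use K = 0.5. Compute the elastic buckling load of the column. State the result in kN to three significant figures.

Buckling occurs about the weak axis: I_min = h·b³/12 with b = 180 mm (the shorter side).
I_min = 249×180³/12 = 1.210×10^8 mm⁴
I = 1.210×10^8 mm⁴ = 1.210×10^-4 m⁴
Effective length L_e = K·L = 0.5 × 6.03 = 3.015 m
P_cr = π²EI / L_e² = π² × 10.6×10⁹ × 1.210×10^-4 / 3.015² = 1.393×10^6 N

P_cr ≈ 1390 kN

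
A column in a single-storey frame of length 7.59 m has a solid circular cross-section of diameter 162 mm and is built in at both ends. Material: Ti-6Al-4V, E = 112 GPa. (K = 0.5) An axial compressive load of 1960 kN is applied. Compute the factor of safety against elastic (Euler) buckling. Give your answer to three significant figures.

n ≈ 1.32

I = πd⁴/64 = π×162⁴/64 = 3.381×10^7 mm⁴
I = 3.381×10^7 mm⁴ = 3.381×10^-5 m⁴
Effective length L_e = K·L = 0.5 × 7.59 = 3.795 m
P_cr = π²EI / L_e² = π² × 112×10⁹ × 3.381×10^-5 / 3.795² = 2.595×10^6 N
Factor of safety n = P_cr / P = 2594.9 / 1960 = 1.32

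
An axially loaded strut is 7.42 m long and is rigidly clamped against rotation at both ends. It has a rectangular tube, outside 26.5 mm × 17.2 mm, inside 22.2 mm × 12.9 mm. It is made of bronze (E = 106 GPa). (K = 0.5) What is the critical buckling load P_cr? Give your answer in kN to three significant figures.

Weak-axis I_min = (h_o·b_o³ − h_i·b_i³)/12 with b_o = 17.2, b_i = 12.90 mm (shorter outer/inner sides).
I_min = (26.5×17.2³ − 22.20×12.90³)/12 = 7.266×10^3 mm⁴
I = 7.266×10^3 mm⁴ = 7.266×10^-9 m⁴
Effective length L_e = K·L = 0.5 × 7.42 = 3.710 m
P_cr = π²EI / L_e² = π² × 106×10⁹ × 7.266×10^-9 / 3.710² = 552.2 N

P_cr ≈ 0.552 kN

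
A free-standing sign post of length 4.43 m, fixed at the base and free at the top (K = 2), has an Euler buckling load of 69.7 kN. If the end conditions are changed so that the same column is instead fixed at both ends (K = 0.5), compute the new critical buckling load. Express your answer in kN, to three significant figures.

P_cr ≈ 1120 kN

P_cr ∝ 1/K², so P_cr,new = P_cr,old × (K_old/K_new)² = 69.7 × (2/0.5)²
= 69.7 × 16.00 = 1120 kN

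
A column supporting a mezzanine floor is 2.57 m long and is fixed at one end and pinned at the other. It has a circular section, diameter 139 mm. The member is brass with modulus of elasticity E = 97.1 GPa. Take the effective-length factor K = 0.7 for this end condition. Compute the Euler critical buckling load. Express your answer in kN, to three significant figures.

P_cr ≈ 5430 kN

I = πd⁴/64 = π×139⁴/64 = 1.832×10^7 mm⁴
I = 1.832×10^7 mm⁴ = 1.832×10^-5 m⁴
Effective length L_e = K·L = 0.7 × 2.57 = 1.799 m
P_cr = π²EI / L_e² = π² × 97.1×10⁹ × 1.832×10^-5 / 1.799² = 5.426×10^6 N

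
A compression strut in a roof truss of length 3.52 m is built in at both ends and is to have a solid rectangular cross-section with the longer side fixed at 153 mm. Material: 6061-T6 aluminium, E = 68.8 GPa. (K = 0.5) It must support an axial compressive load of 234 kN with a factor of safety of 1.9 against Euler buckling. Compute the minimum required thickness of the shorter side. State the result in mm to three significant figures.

Required P_cr = n·P = 1.9 × 234 = 444.6 kN
L_e = K·L = 0.5 × 3.52 = 1.760 m
Required I = P_cr·L_e²/(π²E) = 4.446×10^5 × 1.760² / (π² × 6.88×10^10) = 2.028×10^-6 m⁴
I_req = 2.028×10^6 mm⁴
Rectangle, weak axis: I_min = h·b³/12 with h = 153 mm fixed  ⇒  b = (12I/h)^(1/3) = 54.2 mm

b ≈ 54.2 mm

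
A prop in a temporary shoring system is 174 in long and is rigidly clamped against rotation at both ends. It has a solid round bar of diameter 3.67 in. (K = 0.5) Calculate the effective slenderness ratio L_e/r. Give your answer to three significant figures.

I = πd⁴/64 = π×3.67⁴/64 = 8.905 in⁴
A = 10.58 in²;  r_min = √(I/A) = √(8.905/10.58) = 0.9175 in
L_e = K·L = 0.5 × 174 = 87.00 in
λ = L_e / r_min = 87.000 / 0.9175 = 94.8

λ ≈ 94.8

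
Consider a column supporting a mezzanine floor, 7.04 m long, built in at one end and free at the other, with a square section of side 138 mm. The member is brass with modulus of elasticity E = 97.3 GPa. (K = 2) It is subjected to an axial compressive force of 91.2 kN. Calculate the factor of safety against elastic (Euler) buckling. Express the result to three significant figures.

I = a⁴/12 = 138⁴/12 = 3.022×10^7 mm⁴
I = 3.022×10^7 mm⁴ = 3.022×10^-5 m⁴
Effective length L_e = K·L = 2 × 7.04 = 14.08 m
P_cr = π²EI / L_e² = π² × 97.3×10⁹ × 3.022×10^-5 / 14.08² = 1.464×10^5 N
Factor of safety n = P_cr / P = 146.40 / 91.2 = 1.61

n ≈ 1.61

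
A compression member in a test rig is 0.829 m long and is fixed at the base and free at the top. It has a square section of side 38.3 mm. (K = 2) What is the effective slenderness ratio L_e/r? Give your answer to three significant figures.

For a square r = a/√12 = 38.3/√12 = 11.06 mm
L_e = K·L = 2 × 0.829 m = 1.658 m = 1658.0 mm
λ = L_e / r_min = 1658.0 / 11.06 = 150

λ ≈ 150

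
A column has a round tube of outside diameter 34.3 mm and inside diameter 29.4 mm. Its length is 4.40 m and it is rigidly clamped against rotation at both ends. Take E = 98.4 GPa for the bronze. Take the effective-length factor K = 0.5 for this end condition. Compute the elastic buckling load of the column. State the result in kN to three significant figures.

d_o = 34.3 mm, d_i = 29.4 mm
I = π(d_o⁴ − d_i⁴)/64 = π(34.3⁴ − 29.40⁴)/64 = 3.127×10^4 mm⁴
I = 3.127×10^4 mm⁴ = 3.127×10^-8 m⁴
Effective length L_e = K·L = 0.5 × 4.40 = 2.200 m
P_cr = π²EI / L_e² = π² × 98.4×10⁹ × 3.127×10^-8 / 2.200² = 6.274×10^3 N

P_cr ≈ 6.27 kN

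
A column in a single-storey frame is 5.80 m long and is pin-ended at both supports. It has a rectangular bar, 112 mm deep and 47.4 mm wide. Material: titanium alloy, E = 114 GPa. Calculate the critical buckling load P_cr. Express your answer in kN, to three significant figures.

P_cr ≈ 33.2 kN

Buckling occurs about the weak axis: I_min = h·b³/12 with b = 47.4 mm (the shorter side).
I_min = 112×47.4³/12 = 9.940×10^5 mm⁴
I = 9.940×10^5 mm⁴ = 9.940×10^-7 m⁴
Effective length L_e = K·L = 1 × 5.80 = 5.800 m
P_cr = π²EI / L_e² = π² × 114×10⁹ × 9.940×10^-7 / 5.800² = 3.324×10^4 N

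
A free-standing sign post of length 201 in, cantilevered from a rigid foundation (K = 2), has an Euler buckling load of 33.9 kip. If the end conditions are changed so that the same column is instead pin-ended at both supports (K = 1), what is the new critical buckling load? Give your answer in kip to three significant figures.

P_cr ≈ 136 kip

P_cr ∝ 1/K², so P_cr,new = P_cr,old × (K_old/K_new)² = 33.9 × (2/1)²
= 33.9 × 4.000 = 136 kip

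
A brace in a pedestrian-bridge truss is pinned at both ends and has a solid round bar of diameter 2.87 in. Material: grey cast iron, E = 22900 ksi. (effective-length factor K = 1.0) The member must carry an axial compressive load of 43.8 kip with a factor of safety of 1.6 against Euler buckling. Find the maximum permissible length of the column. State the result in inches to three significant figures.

I = πd⁴/64 = π×2.87⁴/64 = 3.330 in⁴
Required critical load P_cr = n·P = 1.6 × 43.8 = 70.08 kip = 7.008×10^4 lb
From P_cr = π²EI/(K·L)²:  L = (1/K)·√(π²EI/P_cr) = (1/1)·√(π²×2.29×10^7×3.330/7.008×10^4)
L = 104 in

L_max ≈ 104 in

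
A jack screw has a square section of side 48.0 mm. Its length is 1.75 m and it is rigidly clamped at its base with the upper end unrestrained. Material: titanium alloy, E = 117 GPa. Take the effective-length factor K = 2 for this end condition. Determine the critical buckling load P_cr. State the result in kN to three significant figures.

P_cr ≈ 41.7 kN

I = a⁴/12 = 48.0⁴/12 = 4.424×10^5 mm⁴
I = 4.424×10^5 mm⁴ = 4.424×10^-7 m⁴
Effective length L_e = K·L = 2 × 1.75 = 3.500 m
P_cr = π²EI / L_e² = π² × 117×10⁹ × 4.424×10^-7 / 3.500² = 4.170×10^4 N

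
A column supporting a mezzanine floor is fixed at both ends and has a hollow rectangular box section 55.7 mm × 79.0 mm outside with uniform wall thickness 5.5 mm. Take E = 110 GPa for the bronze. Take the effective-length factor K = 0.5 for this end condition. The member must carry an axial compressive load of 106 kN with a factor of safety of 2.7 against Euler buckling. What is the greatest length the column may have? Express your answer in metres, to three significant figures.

Inner dimensions: h_i = 79.0 − 2×5.5 = 68.00 mm, b_i = 55.7 − 2×5.5 = 44.70 mm
Weak-axis I_min = (h_o·b_o³ − h_i·b_i³)/12 with b_o = 55.7, b_i = 44.70 mm (shorter outer/inner sides).
I_min = (79.0×55.7³ − 68.00×44.70³)/12 = 6.315×10^5 mm⁴
I = 6.315×10^-7 m⁴
Required critical load P_cr = n·P = 2.7 × 106 = 286.2 kN = 2.862×10^5 N
From P_cr = π²EI/(K·L)²:  L = (1/K)·√(π²EI/P_cr) = (1/0.5)·√(π²×1.10×10^11×6.315×10^-7/2.862×10^5)
L = 3.10 m

L_max ≈ 3.10 m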